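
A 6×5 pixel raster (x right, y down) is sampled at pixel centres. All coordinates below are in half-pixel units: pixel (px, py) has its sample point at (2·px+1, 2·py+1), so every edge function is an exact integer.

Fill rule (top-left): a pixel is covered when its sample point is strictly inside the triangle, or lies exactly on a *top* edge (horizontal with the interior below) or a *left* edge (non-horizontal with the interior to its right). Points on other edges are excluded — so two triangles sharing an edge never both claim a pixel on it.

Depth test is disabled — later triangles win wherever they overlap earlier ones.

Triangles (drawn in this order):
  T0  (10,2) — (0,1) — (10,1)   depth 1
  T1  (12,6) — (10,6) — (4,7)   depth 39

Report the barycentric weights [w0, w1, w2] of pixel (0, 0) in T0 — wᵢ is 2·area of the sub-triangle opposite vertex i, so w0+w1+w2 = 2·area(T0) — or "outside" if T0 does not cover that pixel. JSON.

T0:
  2·area = 10
  edge (10, 2)→(0, 1): d=(-10,-1) top-left  bias=+0
  edge (0, 1)→(10, 1): d=(10,0) top-left  bias=+0
  edge (10, 1)→(10, 2): d=(0,1) right/bottom  bias=-1
    (0,0)@(1, 1): e=[1,0,9] → #  [on edge]
    (1,0)@(3, 1): e=[3,0,7] → #  [on edge]
    (2,0)@(5, 1): e=[5,0,5] → #  [on edge]
    (3,0)@(7, 1): e=[7,0,3] → #  [on edge]
    (4,0)@(9, 1): e=[9,0,1] → #  [on edge]
    (5,0)@(11, 1): e=[11,0,-1] → ·  [on edge]
    (0,1)@(1, 3): e=[-19,20,9] → ·
    (1,1)@(3, 3): e=[-17,20,7] → ·
    (2,1)@(5, 3): e=[-15,20,5] → ·
    (3,1)@(7, 3): e=[-13,20,3] → ·
    (4,1)@(9, 3): e=[-11,20,1] → ·
  covered (5 px):
    # # # # # ·
    · · · · · ·
    · · · · · ·
    · · · · · ·
    · · · · · ·
T1:
  2·area = 2  (B↔C swapped to make it positive)
  edge (12, 6)→(4, 7): d=(-8,1) right/bottom  bias=-1
  edge (4, 7)→(10, 6): d=(6,-1) top-left  bias=+0
  edge (10, 6)→(12, 6): d=(2,0) top-left  bias=+0
  covered (0 px):
    · · · · · ·
    · · · · · ·
    · · · · · ·
    · · · · · ·
    · · · · · ·

Final: [0,9,1]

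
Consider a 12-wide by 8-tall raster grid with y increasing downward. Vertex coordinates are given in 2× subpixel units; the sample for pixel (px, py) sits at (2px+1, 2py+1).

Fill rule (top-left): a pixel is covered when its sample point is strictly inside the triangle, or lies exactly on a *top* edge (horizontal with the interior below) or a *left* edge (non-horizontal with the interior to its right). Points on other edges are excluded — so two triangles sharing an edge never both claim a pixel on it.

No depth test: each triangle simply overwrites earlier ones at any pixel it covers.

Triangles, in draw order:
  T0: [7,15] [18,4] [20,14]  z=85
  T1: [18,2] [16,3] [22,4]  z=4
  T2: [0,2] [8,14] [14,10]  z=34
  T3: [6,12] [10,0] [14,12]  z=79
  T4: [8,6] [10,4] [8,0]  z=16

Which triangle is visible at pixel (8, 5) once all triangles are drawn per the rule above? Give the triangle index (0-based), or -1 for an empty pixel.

T0:
  2·area = 132
  edge (7, 15)→(18, 4): d=(11,-11) top-left  bias=+0
  edge (18, 4)→(20, 14): d=(2,10) right/bottom  bias=-1
  edge (20, 14)→(7, 15): d=(-13,1) right/bottom  bias=-1
    (10,0)@(21, 1): e=[0,-36,168] → .  [on edge]
    (9,1)@(19, 3): e=[0,-12,144] → .  [on edge]
    (8,2)@(17, 5): e=[0,12,120] → X  [on edge]
    (9,2)@(19, 5): e=[22,-8,118] → .
    (7,3)@(15, 7): e=[0,36,96] → X  [on edge]
    (9,3)@(19, 7): e=[44,-4,92] → .
    (6,4)@(13, 9): e=[0,60,72] → X  [on edge]
    (9,4)@(19, 9): e=[66,0,66] → .  [on edge]
    (5,5)@(11, 11): e=[0,84,48] → X  [on edge]
    (9,5)@(19, 11): e=[88,4,40] → X
    (10,5)@(21, 11): e=[110,-16,38] → .
    (4,6)@(9, 13): e=[0,108,24] → X  [on edge]
    (3,7)@(7, 15): e=[0,132,0] → .  [on edge]
  covered (17 px):
    . . . . . . . . . . . .
    . . . . . . . . . . . .
    . . . . . . . . X . . .
    . . . . . . . X X . . .
    . . . . . . X X X . . .
    . . . . . X X X X X . .
    . . . . X X X X X X . .
    . . . . . . . . . . . .
T1:
  2·area = 8  (B↔C swapped to make it positive)
  edge (18, 2)→(22, 4): d=(4,2) right/bottom  bias=-1
  edge (22, 4)→(16, 3): d=(-6,-1) top-left  bias=+0
  edge (16, 3)→(18, 2): d=(2,-1) top-left  bias=+0
    (8,1)@(17, 3): e=[6,1,1] → X
    (9,1)@(19, 3): e=[2,3,3] → X
    (10,1)@(21, 3): e=[-2,5,5] → .
    (8,2)@(17, 5): e=[14,-11,5] → .
    (9,2)@(19, 5): e=[10,-9,7] → .
  covered (2 px):
    . . . . . . . . . . . .
    . . . . . . . . X X . .
    . . . . . . . . . . . .
    . . . . . . . . . . . .
    . . . . . . . . . . . .
    . . . . . . . . . . . .
    . . . . . . . . . . . .
    . . . . . . . . . . . .
T2:
  2·area = 104  (B↔C swapped to make it positive)
  edge (0, 2)→(14, 10): d=(14,8) right/bottom  bias=-1
  edge (14, 10)→(8, 14): d=(-6,4) right/bottom  bias=-1
  edge (8, 14)→(0, 2): d=(-8,-12) top-left  bias=+0
    (0,1)@(1, 3): e=[6,94,4] → X
    (1,1)@(3, 3): e=[-10,86,28] → .
    (0,2)@(1, 5): e=[34,82,-12] → .
    (1,2)@(3, 5): e=[18,74,12] → X
    (2,2)@(5, 5): e=[2,66,36] → X
    (3,2)@(7, 5): e=[-14,58,60] → .
    (1,3)@(3, 7): e=[46,62,-4] → .
    (2,3)@(5, 7): e=[30,54,20] → X
    (3,3)@(7, 7): e=[14,46,44] → X
    (4,3)@(9, 7): e=[-2,38,68] → .
    (2,4)@(5, 9): e=[58,42,4] → X
    (4,4)@(9, 9): e=[26,26,52] → X
  covered (13 px):
    . . . . . . . . . . . .
    X . . . . . . . . . . .
    . X X . . . . . . . . .
    . . X X . . . . . . . .
    . . X X X X . . . . . .
    . . . X X X . . . . . .
    . . . . X . . . . . . .
    . . . . . . . . . . . .
T3:
  2·area = 96
  edge (6, 12)→(10, 0): d=(4,-12) top-left  bias=+0
  edge (10, 0)→(14, 12): d=(4,12) right/bottom  bias=-1
  edge (14, 12)→(6, 12): d=(-8,0) right/bottom  bias=-1
    (4,1)@(9, 3): e=[0,24,72] → X  [on edge]
    (5,1)@(11, 3): e=[24,0,72] → .  [on edge]
    (4,2)@(9, 5): e=[8,32,56] → X
    (5,2)@(11, 5): e=[32,8,56] → X
    (6,2)@(13, 5): e=[56,-16,56] → .
    (4,3)@(9, 7): e=[16,40,40] → X
    (6,3)@(13, 7): e=[64,-8,40] → .
    (3,4)@(7, 9): e=[0,72,24] → X  [on edge]
    (6,4)@(13, 9): e=[72,0,24] → .  [on edge]
    (3,5)@(7, 11): e=[8,80,8] → X
    (6,5)@(13, 11): e=[80,8,8] → X
    (7,5)@(15, 11): e=[104,-16,8] → .
    (2,7)@(5, 15): e=[0,120,-24] → .  [on edge]
    (7,7)@(15, 15): e=[120,0,-24] → .  [on edge]
  covered (12 px):
    . . . . . . . . . . . .
    . . . . X . . . . . . .
    . . . . X X . . . . . .
    . . . . X X . . . . . .
    . . . X X X . . . . . .
    . . . X X X X . . . . .
    . . . . . . . . . . . .
    . . . . . . . . . . . .
T4:
  2·area = 12  (B↔C swapped to make it positive)
  edge (8, 6)→(8, 0): d=(0,-6) top-left  bias=+0
  edge (8, 0)→(10, 4): d=(2,4) right/bottom  bias=-1
  edge (10, 4)→(8, 6): d=(-2,2) right/bottom  bias=-1
    (6,0)@(13, 1): e=[30,-18,0] → .  [on edge]
    (4,1)@(9, 3): e=[6,2,4] → X
    (5,1)@(11, 3): e=[18,-6,0] → .  [on edge]
    (4,2)@(9, 5): e=[6,6,0] → .  [on edge]
    (3,3)@(7, 7): e=[-6,18,0] → .  [on edge]
    (2,4)@(5, 9): e=[-18,30,0] → .  [on edge]
    (1,5)@(3, 11): e=[-30,42,0] → .  [on edge]
    (0,6)@(1, 13): e=[-42,54,0] → .  [on edge]
  covered (1 px):
    . . . . . . . . . . . .
    . . . . X . . . . . . .
    . . . . . . . . . . . .
    . . . . . . . . . . . .
    . . . . . . . . . . . .
    . . . . . . . . . . . .
    . . . . . . . . . . . .
    . . . . . . . . . . . .

Z-buffer (winner per pixel, '.' = empty):
  . . . . . . . . . . . .
  2 . . . 4 . . . 1 1 . .
  . 2 2 . 3 3 . . 0 . . .
  . . 2 2 3 3 . 0 0 . . .
  . . 2 3 3 3 0 0 0 . . .
  . . . 3 3 3 3 0 0 0 . .
  . . . . 2 0 0 0 0 0 . .
  . . . . . . . . . . . .

Result: 0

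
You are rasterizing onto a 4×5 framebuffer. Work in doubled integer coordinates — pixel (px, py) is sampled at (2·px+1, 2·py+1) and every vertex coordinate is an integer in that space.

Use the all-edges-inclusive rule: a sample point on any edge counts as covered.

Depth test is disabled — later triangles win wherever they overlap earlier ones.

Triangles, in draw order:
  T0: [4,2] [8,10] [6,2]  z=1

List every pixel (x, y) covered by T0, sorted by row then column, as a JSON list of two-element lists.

T0:
  2·area = 16  (B↔C swapped to make it positive)
  edge (4, 2)→(6, 2): d=(2,0) inclusive
  edge (6, 2)→(8, 10): d=(2,8) inclusive
  edge (8, 10)→(4, 2): d=(-4,-8) inclusive
    (2,1)@(5, 3): e=[2,10,4] → #
    (3,1)@(7, 3): e=[2,-6,20] → ·
    (2,2)@(5, 5): e=[6,14,-4] → ·
    (3,3)@(7, 7): e=[10,2,4] → #
    (3,4)@(7, 9): e=[14,6,-4] → ·
  covered (2 px):
    · · · ·
    · · # ·
    · · · ·
    · · · #
    · · · ·

Final: [[2,1],[3,3]]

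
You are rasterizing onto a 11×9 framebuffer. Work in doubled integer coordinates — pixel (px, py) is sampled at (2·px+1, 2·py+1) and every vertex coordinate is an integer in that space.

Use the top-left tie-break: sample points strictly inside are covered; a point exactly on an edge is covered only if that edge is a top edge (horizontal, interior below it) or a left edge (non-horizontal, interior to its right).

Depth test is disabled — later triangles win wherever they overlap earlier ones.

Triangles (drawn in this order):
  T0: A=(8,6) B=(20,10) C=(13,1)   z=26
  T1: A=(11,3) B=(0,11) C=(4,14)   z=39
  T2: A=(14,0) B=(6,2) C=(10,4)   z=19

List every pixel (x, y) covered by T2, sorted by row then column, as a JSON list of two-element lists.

T0:
  2·area = 80  (B↔C swapped to make it positive)
  edge (8, 6)→(13, 1): d=(5,-5) top-left  bias=+0
  edge (13, 1)→(20, 10): d=(7,9) right/bottom  bias=-1
  edge (20, 10)→(8, 6): d=(-12,-4) top-left  bias=+0
    (6,0)@(13, 1): e=[0,0,80] → ·  [on edge]
    (5,1)@(11, 3): e=[0,32,48] → █  [on edge]
    (6,1)@(13, 3): e=[10,14,56] → █
    (7,1)@(15, 3): e=[20,-4,64] → ·
    (2,2)@(5, 5): e=[-20,100,0] → ·  [on edge]
    (4,2)@(9, 5): e=[0,64,16] → █  [on edge]
    (7,2)@(15, 5): e=[30,10,40] → █
    (8,2)@(17, 5): e=[40,-8,48] → ·
    (3,3)@(7, 7): e=[0,96,-16] → ·  [on edge]
    (4,3)@(9, 7): e=[10,78,-8] → ·
    (5,3)@(11, 7): e=[20,60,0] → █  [on edge]
    (8,3)@(17, 7): e=[50,6,24] → █
    (2,4)@(5, 9): e=[0,128,-48] → ·  [on edge]
    (8,4)@(17, 9): e=[60,20,0] → █  [on edge]
    (1,5)@(3, 11): e=[0,160,-80] → ·  [on edge]
    (0,6)@(1, 13): e=[0,192,-112] → ·  [on edge]
  covered (12 px):
    · · · · · · · · · · ·
    · · · · · █ █ · · · ·
    · · · · █ █ █ █ · · ·
    · · · · · █ █ █ █ · ·
    · · · · · · · · █ █ ·
    · · · · · · · · · · ·
    · · · · · · · · · · ·
    · · · · · · · · · · ·
    · · · · · · · · · · ·
T1:
  2·area = 65  (B↔C swapped to make it positive)
  edge (11, 3)→(4, 14): d=(-7,11) right/bottom  bias=-1
  edge (4, 14)→(0, 11): d=(-4,-3) top-left  bias=+0
  edge (0, 11)→(11, 3): d=(11,-8) top-left  bias=+0
    (5,1)@(11, 3): e=[0,65,0] → ·  [on edge]
    (4,2)@(9, 5): e=[8,51,6] → █
    (5,2)@(11, 5): e=[-14,57,22] → ·
    (3,3)@(7, 7): e=[16,37,12] → █
    (4,3)@(9, 7): e=[-6,43,28] → ·
    (1,4)@(3, 9): e=[46,17,2] → █
    (2,4)@(5, 9): e=[24,23,18] → █
    (4,4)@(9, 9): e=[-20,35,50] → ·
    (0,5)@(1, 11): e=[54,3,8] → █
    (3,5)@(7, 11): e=[-12,21,56] → ·
    (0,6)@(1, 13): e=[40,-5,30] → ·
    (1,6)@(3, 13): e=[18,1,46] → █
  covered (9 px):
    · · · · · · · · · · ·
    · · · · · · · · · · ·
    · · · · █ · · · · · ·
    · · · █ · · · · · · ·
    · █ █ █ · · · · · · ·
    █ █ █ · · · · · · · ·
    · █ · · · · · · · · ·
    · · · · · · · · · · ·
    · · · · · · · · · · ·
T2:
  2·area = 24  (B↔C swapped to make it positive)
  edge (14, 0)→(10, 4): d=(-4,4) right/bottom  bias=-1
  edge (10, 4)→(6, 2): d=(-4,-2) top-left  bias=+0
  edge (6, 2)→(14, 0): d=(8,-2) top-left  bias=+0
    (5,0)@(11, 1): e=[8,14,2] → █
    (6,0)@(13, 1): e=[0,18,6] → ·  [on edge]
    (4,1)@(9, 3): e=[8,2,14] → █
    (5,1)@(11, 3): e=[0,6,18] → ·  [on edge]
    (4,2)@(9, 5): e=[0,-6,30] → ·  [on edge]
    (3,3)@(7, 7): e=[0,-18,42] → ·  [on edge]
    (2,4)@(5, 9): e=[0,-30,54] → ·  [on edge]
    (1,5)@(3, 11): e=[0,-42,66] → ·  [on edge]
    (0,6)@(1, 13): e=[0,-54,78] → ·  [on edge]
  covered (2 px):
    · · · · · █ · · · · ·
    · · · · █ · · · · · ·
    · · · · · · · · · · ·
    · · · · · · · · · · ·
    · · · · · · · · · · ·
    · · · · · · · · · · ·
    · · · · · · · · · · ·
    · · · · · · · · · · ·
    · · · · · · · · · · ·

Result: [[5,0],[4,1]]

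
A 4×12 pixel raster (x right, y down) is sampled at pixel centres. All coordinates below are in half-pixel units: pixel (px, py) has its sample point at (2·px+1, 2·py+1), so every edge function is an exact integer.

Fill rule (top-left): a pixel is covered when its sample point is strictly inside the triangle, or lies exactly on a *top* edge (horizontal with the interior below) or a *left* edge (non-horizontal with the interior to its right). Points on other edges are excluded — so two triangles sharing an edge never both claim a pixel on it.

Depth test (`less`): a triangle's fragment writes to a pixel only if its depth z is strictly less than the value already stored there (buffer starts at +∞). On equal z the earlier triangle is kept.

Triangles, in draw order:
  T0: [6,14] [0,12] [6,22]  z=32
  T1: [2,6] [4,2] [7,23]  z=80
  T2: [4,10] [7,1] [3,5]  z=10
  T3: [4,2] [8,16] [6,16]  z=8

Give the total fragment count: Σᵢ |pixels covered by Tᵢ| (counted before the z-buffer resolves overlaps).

T0:
  2·area = 48  (B↔C swapped to make it positive)
  edge (6, 14)→(6, 22): d=(0,8) right/bottom  bias=-1
  edge (6, 22)→(0, 12): d=(-6,-10) top-left  bias=+0
  edge (0, 12)→(6, 14): d=(6,2) right/bottom  bias=-1
    (0,6)@(1, 13): e=[40,4,4] → X
    (1,6)@(3, 13): e=[24,24,0] → .  [on edge]
    (0,7)@(1, 15): e=[40,-8,16] → .
    (1,7)@(3, 15): e=[24,12,12] → X
    (2,7)@(5, 15): e=[8,32,8] → X
    (3,7)@(7, 15): e=[-8,52,4] → .
    (1,8)@(3, 17): e=[24,0,24] → X  [on edge]
    (3,8)@(7, 17): e=[-8,40,16] → .
    (1,9)@(3, 19): e=[24,-12,36] → .
    (2,9)@(5, 19): e=[8,8,32] → X
    (3,9)@(7, 19): e=[-8,28,28] → .
    (2,10)@(5, 21): e=[8,-4,44] → .
  covered (6 px):
    . . . .
    . . . .
    . . . .
    . . . .
    . . . .
    . . . .
    X . . .
    . X X .
    . X X .
    . . X .
    . . . .
    . . . .
T1:
  2·area = 54
  edge (2, 6)→(4, 2): d=(2,-4) top-left  bias=+0
  edge (4, 2)→(7, 23): d=(3,21) right/bottom  bias=-1
  edge (7, 23)→(2, 6): d=(-5,-17) top-left  bias=+0
    (1,2)@(3, 5): e=[2,30,22] → X
    (2,2)@(5, 5): e=[10,-12,56] → .
    (1,3)@(3, 7): e=[6,36,12] → X
    (2,3)@(5, 7): e=[14,-6,46] → .
    (1,4)@(3, 9): e=[10,42,2] → X
    (2,4)@(5, 9): e=[18,0,36] → .  [on edge]
    (1,5)@(3, 11): e=[14,48,-8] → .
    (2,5)@(5, 11): e=[22,6,26] → X
    (3,5)@(7, 11): e=[30,-36,60] → .
    (2,6)@(5, 13): e=[26,12,16] → X
    (3,6)@(7, 13): e=[34,-30,50] → .
    (2,7)@(5, 15): e=[30,18,6] → X
    (3,11)@(7, 23): e=[54,0,0] → .  [on edge]
  covered (6 px):
    . . . .
    . . . .
    . X . .
    . X . .
    . X . .
    . . X .
    . . X .
    . . X .
    . . . .
    . . . .
    . . . .
    . . . .
T2:
  2·area = 24  (B↔C swapped to make it positive)
  edge (4, 10)→(3, 5): d=(-1,-5) top-left  bias=+0
  edge (3, 5)→(7, 1): d=(4,-4) top-left  bias=+0
  edge (7, 1)→(4, 10): d=(-3,9) right/bottom  bias=-1
    (3,0)@(7, 1): e=[24,0,0] → .  [on edge]
    (2,1)@(5, 3): e=[12,0,12] → X  [on edge]
    (3,1)@(7, 3): e=[22,8,-6] → .
    (1,2)@(3, 5): e=[0,0,24] → X  [on edge]
    (3,2)@(7, 5): e=[20,16,-12] → .
    (0,3)@(1, 7): e=[-12,0,36] → .  [on edge]
    (1,3)@(3, 7): e=[-2,8,18] → .
    (2,3)@(5, 7): e=[8,16,0] → .  [on edge]
    (1,6)@(3, 13): e=[-8,32,0] → .  [on edge]
    (2,7)@(5, 15): e=[0,48,-24] → .  [on edge]
    (0,9)@(1, 19): e=[-24,48,0] → .  [on edge]
  covered (3 px):
    . . . .
    . . X .
    . X X .
    . . . .
    . . . .
    . . . .
    . . . .
    . . . .
    . . . .
    . . . .
    . . . .
    . . . .
T3:
  2·area = 28
  edge (4, 2)→(8, 16): d=(4,14) right/bottom  bias=-1
  edge (8, 16)→(6, 16): d=(-2,0) right/bottom  bias=-1
  edge (6, 16)→(4, 2): d=(-2,-14) top-left  bias=+0
    (2,3)@(5, 7): e=[6,18,4] → X
    (3,3)@(7, 7): e=[-22,18,32] → .
    (2,4)@(5, 9): e=[14,14,0] → X  [on edge]
    (3,4)@(7, 9): e=[-14,14,28] → .
    (2,5)@(5, 11): e=[22,10,-4] → .
    (3,6)@(7, 13): e=[2,6,20] → X
    (3,7)@(7, 15): e=[10,2,16] → X
    (3,8)@(7, 17): e=[18,-2,12] → .
    (3,11)@(7, 23): e=[42,-14,0] → .  [on edge]
  covered (4 px):
    . . . .
    . . . .
    . . . .
    . . X .
    . . X .
    . . . .
    . . . X
    . . . X
    . . . .
    . . . .
    . . . .
    . . . .

Result: 19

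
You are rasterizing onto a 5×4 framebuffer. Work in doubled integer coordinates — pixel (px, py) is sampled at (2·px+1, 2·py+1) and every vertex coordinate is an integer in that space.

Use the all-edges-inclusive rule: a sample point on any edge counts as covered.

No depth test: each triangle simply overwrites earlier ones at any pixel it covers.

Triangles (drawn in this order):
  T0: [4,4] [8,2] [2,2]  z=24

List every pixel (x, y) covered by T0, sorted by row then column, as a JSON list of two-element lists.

T0:
  2·area = 12  (B↔C swapped to make it positive)
  edge (4, 4)→(2, 2): d=(-2,-2) inclusive
  edge (2, 2)→(8, 2): d=(6,0) inclusive
  edge (8, 2)→(4, 4): d=(-4,2) inclusive
    (0,0)@(1, 1): e=[0,-6,18] → ·  [on edge]
    (1,1)@(3, 3): e=[0,6,6] → #  [on edge]
    (2,1)@(5, 3): e=[4,6,2] → #
    (3,1)@(7, 3): e=[8,6,-2] → ·
    (1,2)@(3, 5): e=[-4,18,-2] → ·
    (2,2)@(5, 5): e=[0,18,-6] → ·  [on edge]
    (3,3)@(7, 7): e=[0,30,-18] → ·  [on edge]
  covered (2 px):
    · · · · ·
    · # # · ·
    · · · · ·
    · · · · ·

Answer: [[1,1],[2,1]]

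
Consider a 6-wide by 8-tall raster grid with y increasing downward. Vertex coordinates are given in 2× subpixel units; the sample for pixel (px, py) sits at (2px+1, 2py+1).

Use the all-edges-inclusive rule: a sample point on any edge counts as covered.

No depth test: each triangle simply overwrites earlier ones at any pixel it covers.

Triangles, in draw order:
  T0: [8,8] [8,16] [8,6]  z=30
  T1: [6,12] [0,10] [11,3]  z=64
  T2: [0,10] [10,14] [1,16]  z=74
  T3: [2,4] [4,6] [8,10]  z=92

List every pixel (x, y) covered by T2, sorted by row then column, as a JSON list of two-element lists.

T0:
  degenerate (2·area = 0) — covers nothing
T1:
  2·area = 64
  edge (6, 12)→(0, 10): d=(-6,-2) inclusive
  edge (0, 10)→(11, 3): d=(11,-7) inclusive
  edge (11, 3)→(6, 12): d=(-5,9) inclusive
    (5,1)@(11, 3): e=[64,0,0] → █  [on edge]
    (4,2)@(9, 5): e=[48,8,8] → █
    (5,2)@(11, 5): e=[52,22,-10] → ·
    (2,3)@(5, 7): e=[28,2,34] → █
    (3,3)@(7, 7): e=[32,16,16] → █
    (4,3)@(9, 7): e=[36,30,-2] → ·
    (1,4)@(3, 9): e=[12,10,42] → █
    (4,4)@(9, 9): e=[24,52,-12] → ·
    (1,5)@(3, 11): e=[0,32,32] → █  [on edge]
    (3,5)@(7, 11): e=[8,60,-4] → ·
    (1,6)@(3, 13): e=[-12,54,22] → ·
    (2,6)@(5, 13): e=[-8,68,4] → ·
    (4,6)@(9, 13): e=[0,96,-32] → ·  [on edge]
  covered (9 px):
    · · · · · ·
    · · · · · █
    · · · · █ ·
    · · █ █ · ·
    · █ █ █ · ·
    · █ █ · · ·
    · · · · · ·
    · · · · · ·
T2:
  2·area = 56
  edge (0, 10)→(10, 14): d=(10,4) inclusive
  edge (10, 14)→(1, 16): d=(-9,2) inclusive
  edge (1, 16)→(0, 10): d=(-1,-6) inclusive
    (0,5)@(1, 11): e=[6,45,5] → █
    (1,5)@(3, 11): e=[-2,41,17] → ·
    (0,6)@(1, 13): e=[26,27,3] → █
    (1,6)@(3, 13): e=[18,23,15] → █
    (2,6)@(5, 13): e=[10,19,27] → █
    (3,6)@(7, 13): e=[2,15,39] → █
    (4,6)@(9, 13): e=[-6,11,51] → ·
    (0,7)@(1, 15): e=[46,9,1] → █
    (3,7)@(7, 15): e=[22,-3,37] → ·
  covered (8 px):
    · · · · · ·
    · · · · · ·
    · · · · · ·
    · · · · · ·
    · · · · · ·
    █ · · · · ·
    █ █ █ █ · ·
    █ █ █ · · ·
T3:
  degenerate (2·area = 0) — covers nothing

Answer: [[0,5],[0,6],[1,6],[2,6],[3,6],[0,7],[1,7],[2,7]]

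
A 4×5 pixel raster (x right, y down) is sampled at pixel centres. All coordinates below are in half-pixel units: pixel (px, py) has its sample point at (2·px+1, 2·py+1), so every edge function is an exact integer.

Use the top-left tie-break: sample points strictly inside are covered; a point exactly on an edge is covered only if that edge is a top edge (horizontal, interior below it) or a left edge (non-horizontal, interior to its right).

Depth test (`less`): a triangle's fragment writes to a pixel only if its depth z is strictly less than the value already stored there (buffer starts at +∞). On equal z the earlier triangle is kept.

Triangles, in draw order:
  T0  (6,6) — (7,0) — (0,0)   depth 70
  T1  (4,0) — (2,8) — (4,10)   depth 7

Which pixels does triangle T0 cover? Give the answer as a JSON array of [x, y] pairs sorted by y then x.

T0:
  2·area = 42  (B↔C swapped to make it positive)
  edge (6, 6)→(0, 0): d=(-6,-6) top-left  bias=+0
  edge (0, 0)→(7, 0): d=(7,0) top-left  bias=+0
  edge (7, 0)→(6, 6): d=(-1,6) right/bottom  bias=-1
    (0,0)@(1, 1): e=[0,7,35] → #  [on edge]
    (1,0)@(3, 1): e=[12,7,23] → #
    (2,0)@(5, 1): e=[24,7,11] → #
    (3,0)@(7, 1): e=[36,7,-1] → ·
    (0,1)@(1, 3): e=[-12,21,33] → ·
    (1,1)@(3, 3): e=[0,21,21] → #  [on edge]
    (3,1)@(7, 3): e=[24,21,-3] → ·
    (1,2)@(3, 5): e=[-12,35,19] → ·
    (2,2)@(5, 5): e=[0,35,7] → #  [on edge]
    (3,2)@(7, 5): e=[12,35,-5] → ·
    (2,3)@(5, 7): e=[-12,49,5] → ·
    (3,3)@(7, 7): e=[0,49,-7] → ·  [on edge]
  covered (6 px):
    # # # ·
    · # # ·
    · · # ·
    · · · ·
    · · · ·
T1:
  2·area = 20  (B↔C swapped to make it positive)
  edge (4, 0)→(4, 10): d=(0,10) right/bottom  bias=-1
  edge (4, 10)→(2, 8): d=(-2,-2) top-left  bias=+0
  edge (2, 8)→(4, 0): d=(2,-8) top-left  bias=+0
    (1,2)@(3, 5): e=[10,8,2] → #
    (2,2)@(5, 5): e=[-10,12,18] → ·
    (0,3)@(1, 7): e=[30,0,-10] → ·  [on edge]
    (1,3)@(3, 7): e=[10,4,6] → #
    (2,3)@(5, 7): e=[-10,8,22] → ·
    (1,4)@(3, 9): e=[10,0,10] → #  [on edge]
    (2,4)@(5, 9): e=[-10,4,26] → ·
  covered (3 px):
    · · · ·
    · · · ·
    · # · ·
    · # · ·
    · # · ·

Result: [[0,0],[1,0],[2,0],[1,1],[2,1],[2,2]]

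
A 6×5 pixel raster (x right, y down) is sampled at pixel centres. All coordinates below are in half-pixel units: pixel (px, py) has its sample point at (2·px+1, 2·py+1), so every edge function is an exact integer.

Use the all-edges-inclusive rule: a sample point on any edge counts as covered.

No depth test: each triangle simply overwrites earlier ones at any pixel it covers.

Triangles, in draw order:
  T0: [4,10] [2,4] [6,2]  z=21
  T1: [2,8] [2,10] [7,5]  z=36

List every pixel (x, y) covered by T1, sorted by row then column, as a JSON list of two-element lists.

T0:
  2·area = 28
  edge (4, 10)→(2, 4): d=(-2,-6) inclusive
  edge (2, 4)→(6, 2): d=(4,-2) inclusive
  edge (6, 2)→(4, 10): d=(-2,8) inclusive
    (0,0)@(1, 1): e=[0,-14,42] → ·  [on edge]
    (2,1)@(5, 3): e=[20,2,6] → #
    (3,1)@(7, 3): e=[32,6,-10] → ·
    (1,2)@(3, 5): e=[4,6,18] → #
    (3,2)@(7, 5): e=[28,14,-14] → ·
    (1,3)@(3, 7): e=[0,14,14] → #  [on edge]
    (2,3)@(5, 7): e=[12,18,-2] → ·
    (1,4)@(3, 9): e=[-4,22,10] → ·
  covered (4 px):
    · · · · · ·
    · · # · · ·
    · # # · · ·
    · # · · · ·
    · · · · · ·
T1:
  2·area = 10  (B↔C swapped to make it positive)
  edge (2, 8)→(7, 5): d=(5,-3) inclusive
  edge (7, 5)→(2, 10): d=(-5,5) inclusive
  edge (2, 10)→(2, 8): d=(0,-2) inclusive
    (5,0)@(11, 1): e=[-8,0,18] → ·  [on edge]
    (4,1)@(9, 3): e=[-4,0,14] → ·  [on edge]
    (3,2)@(7, 5): e=[0,0,10] → #  [on edge]
    (4,2)@(9, 5): e=[6,-10,14] → ·
    (2,3)@(5, 7): e=[4,0,6] → #  [on edge]
    (3,3)@(7, 7): e=[10,-10,10] → ·
    (1,4)@(3, 9): e=[8,0,2] → #  [on edge]
    (2,4)@(5, 9): e=[14,-10,6] → ·
  covered (3 px):
    · · · · · ·
    · · · · · ·
    · · · # · ·
    · · # · · ·
    · # · · · ·

Answer: [[3,2],[2,3],[1,4]]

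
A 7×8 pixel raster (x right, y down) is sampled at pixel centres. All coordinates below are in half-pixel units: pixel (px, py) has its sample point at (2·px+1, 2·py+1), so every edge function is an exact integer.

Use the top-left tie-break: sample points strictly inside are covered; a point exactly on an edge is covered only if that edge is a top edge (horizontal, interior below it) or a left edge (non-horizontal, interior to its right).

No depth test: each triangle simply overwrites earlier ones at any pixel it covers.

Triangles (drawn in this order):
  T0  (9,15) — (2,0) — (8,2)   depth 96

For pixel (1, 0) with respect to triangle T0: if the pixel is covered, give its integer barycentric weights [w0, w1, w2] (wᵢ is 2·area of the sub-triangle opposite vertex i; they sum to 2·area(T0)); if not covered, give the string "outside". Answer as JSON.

T0:
  2·area = 76
  edge (9, 15)→(2, 0): d=(-7,-15) top-left  bias=+0
  edge (2, 0)→(8, 2): d=(6,2) right/bottom  bias=-1
  edge (8, 2)→(9, 15): d=(1,13) right/bottom  bias=-1
    (1,0)@(3, 1): e=[8,4,64] → █
    (2,0)@(5, 1): e=[38,0,38] → ·  [on edge]
    (1,1)@(3, 3): e=[-6,16,66] → ·
    (2,1)@(5, 3): e=[24,12,40] → █
    (3,1)@(7, 3): e=[54,8,14] → █
    (4,1)@(9, 3): e=[84,4,-12] → ·
    (5,1)@(11, 3): e=[114,0,-38] → ·  [on edge]
    (2,2)@(5, 5): e=[10,24,42] → █
    (4,2)@(9, 5): e=[70,16,-10] → ·
    (2,3)@(5, 7): e=[-4,36,44] → ·
    (3,3)@(7, 7): e=[26,32,18] → █
    (4,3)@(9, 7): e=[56,28,-8] → ·
    (4,7)@(9, 15): e=[0,76,0] → ·  [on edge]
  covered (7 px):
    · █ · · · · ·
    · · █ █ · · ·
    · · █ █ · · ·
    · · · █ · · ·
    · · · █ · · ·
    · · · · · · ·
    · · · · · · ·
    · · · · · · ·

Final: [4,64,8]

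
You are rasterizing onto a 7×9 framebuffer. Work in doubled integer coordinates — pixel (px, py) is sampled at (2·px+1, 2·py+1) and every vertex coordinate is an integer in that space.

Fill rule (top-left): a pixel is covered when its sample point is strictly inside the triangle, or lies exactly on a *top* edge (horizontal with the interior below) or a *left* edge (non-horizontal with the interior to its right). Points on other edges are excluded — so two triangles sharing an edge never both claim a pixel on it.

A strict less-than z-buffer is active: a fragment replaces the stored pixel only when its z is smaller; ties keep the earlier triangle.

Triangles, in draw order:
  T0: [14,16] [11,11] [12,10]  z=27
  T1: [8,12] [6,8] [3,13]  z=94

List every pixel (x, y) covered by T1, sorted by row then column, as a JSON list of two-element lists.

T0:
  2·area = 8
  edge (14, 16)→(11, 11): d=(-3,-5) top-left  bias=+0
  edge (11, 11)→(12, 10): d=(1,-1) top-left  bias=+0
  edge (12, 10)→(14, 16): d=(2,6) right/bottom  bias=-1
    (2,0)@(5, 1): e=[0,-16,24] → .  [on edge]
    (4,0)@(9, 1): e=[20,-12,0] → .  [on edge]
    (5,3)@(11, 7): e=[12,-4,0] → .  [on edge]
    (6,4)@(13, 9): e=[16,0,-8] → .  [on edge]
    (5,5)@(11, 11): e=[0,0,8] → X  [on edge]
    (6,5)@(13, 11): e=[10,2,-4] → .
    (4,6)@(9, 13): e=[-16,0,24] → .  [on edge]
    (5,6)@(11, 13): e=[-6,2,12] → .
    (6,6)@(13, 13): e=[4,4,0] → .  [on edge]
    (3,7)@(7, 15): e=[-32,0,40] → .  [on edge]
    (2,8)@(5, 17): e=[-48,0,56] → .  [on edge]
  covered (1 px):
    . . . . . . .
    . . . . . . .
    . . . . . . .
    . . . . . . .
    . . . . . . .
    . . . . . X .
    . . . . . . .
    . . . . . . .
    . . . . . . .
T1:
  2·area = 22  (B↔C swapped to make it positive)
  edge (8, 12)→(3, 13): d=(-5,1) right/bottom  bias=-1
  edge (3, 13)→(6, 8): d=(3,-5) top-left  bias=+0
  edge (6, 8)→(8, 12): d=(2,4) right/bottom  bias=-1
    (4,1)@(9, 3): e=[44,0,-22] → .  [on edge]
    (2,5)@(5, 11): e=[8,4,10] → X
    (3,5)@(7, 11): e=[6,14,2] → X
    (4,5)@(9, 11): e=[4,24,-6] → .
    (6,5)@(13, 11): e=[0,44,-22] → .  [on edge]
    (1,6)@(3, 13): e=[0,0,22] → .  [on edge]
    (2,6)@(5, 13): e=[-2,10,14] → .
    (3,6)@(7, 13): e=[-4,20,6] → .
  covered (2 px):
    . . . . . . .
    . . . . . . .
    . . . . . . .
    . . . . . . .
    . . . . . . .
    . . X X . . .
    . . . . . . .
    . . . . . . .
    . . . . . . .

Result: [[2,5],[3,5]]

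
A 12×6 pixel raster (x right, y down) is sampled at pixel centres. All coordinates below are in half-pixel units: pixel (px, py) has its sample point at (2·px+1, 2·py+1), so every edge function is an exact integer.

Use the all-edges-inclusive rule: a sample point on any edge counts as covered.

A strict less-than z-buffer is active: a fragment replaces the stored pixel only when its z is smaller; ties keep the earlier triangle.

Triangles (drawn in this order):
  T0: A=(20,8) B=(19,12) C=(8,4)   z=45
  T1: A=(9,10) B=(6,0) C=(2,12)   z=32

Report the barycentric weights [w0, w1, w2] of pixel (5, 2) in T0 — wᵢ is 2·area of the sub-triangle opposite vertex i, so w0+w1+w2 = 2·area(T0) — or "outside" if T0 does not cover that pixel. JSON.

T0:
  2·area = 52
  edge (20, 8)→(19, 12): d=(-1,4) inclusive
  edge (19, 12)→(8, 4): d=(-11,-8) inclusive
  edge (8, 4)→(20, 8): d=(12,4) inclusive
    (2,1)@(5, 3): e=[65,-13,0] → .  [on edge]
    (5,2)@(11, 5): e=[39,13,0] → X  [on edge]
    (6,2)@(13, 5): e=[31,29,-8] → .
    (5,3)@(11, 7): e=[37,-9,24] → .
    (6,3)@(13, 7): e=[29,7,16] → X
    (7,3)@(15, 7): e=[21,23,8] → X
    (8,3)@(17, 7): e=[13,39,0] → X  [on edge]
    (9,3)@(19, 7): e=[5,55,-8] → .
    (6,4)@(13, 9): e=[27,-15,40] → .
    (7,4)@(15, 9): e=[19,1,32] → X
    (9,4)@(19, 9): e=[3,33,16] → X
    (10,4)@(21, 9): e=[-5,49,8] → .
    (11,4)@(23, 9): e=[-13,65,0] → .  [on edge]
  covered (8 px):
    . . . . . . . . . . . .
    . . . . . . . . . . . .
    . . . . . X . . . . . .
    . . . . . . X X X . . .
    . . . . . . . X X X . .
    . . . . . . . . . X . .
T1:
  2·area = 76  (B↔C swapped to make it positive)
  edge (9, 10)→(2, 12): d=(-7,2) inclusive
  edge (2, 12)→(6, 0): d=(4,-12) inclusive
  edge (6, 0)→(9, 10): d=(3,10) inclusive
    (2,1)@(5, 3): e=[57,0,19] → X  [on edge]
    (3,1)@(7, 3): e=[53,24,-1] → .
    (2,2)@(5, 5): e=[43,8,25] → X
    (3,2)@(7, 5): e=[39,32,5] → X
    (4,2)@(9, 5): e=[35,56,-15] → .
    (2,3)@(5, 7): e=[29,16,31] → X
    (4,3)@(9, 7): e=[21,64,-9] → .
    (1,4)@(3, 9): e=[19,0,57] → X  [on edge]
    (4,4)@(9, 9): e=[7,72,-3] → .
    (1,5)@(3, 11): e=[5,8,63] → X
    (3,5)@(7, 11): e=[-3,56,23] → .
  covered (10 px):
    . . . . . . . . . . . .
    . . X . . . . . . . . .
    . . X X . . . . . . . .
    . . X X . . . . . . . .
    . X X X . . . . . . . .
    . X X . . . . . . . . .

Final: [13,0,39]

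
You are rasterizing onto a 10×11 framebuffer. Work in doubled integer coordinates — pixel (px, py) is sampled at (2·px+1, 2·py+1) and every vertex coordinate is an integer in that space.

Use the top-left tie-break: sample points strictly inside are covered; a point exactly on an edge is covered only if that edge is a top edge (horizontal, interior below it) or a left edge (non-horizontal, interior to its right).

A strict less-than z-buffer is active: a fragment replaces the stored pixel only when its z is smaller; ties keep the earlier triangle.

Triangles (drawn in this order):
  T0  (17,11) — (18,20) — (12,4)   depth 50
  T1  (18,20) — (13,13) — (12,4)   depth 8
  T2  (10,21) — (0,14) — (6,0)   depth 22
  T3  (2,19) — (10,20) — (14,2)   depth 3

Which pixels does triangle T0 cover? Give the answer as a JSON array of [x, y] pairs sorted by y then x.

T0:
  2·area = 38
  edge (17, 11)→(18, 20): d=(1,9) right/bottom  bias=-1
  edge (18, 20)→(12, 4): d=(-6,-16) top-left  bias=+0
  edge (12, 4)→(17, 11): d=(5,7) right/bottom  bias=-1
    (7,4)@(15, 9): e=[16,18,4] → █
    (8,4)@(17, 9): e=[-2,50,-10] → ·
    (7,5)@(15, 11): e=[18,6,14] → █
    (8,5)@(17, 11): e=[0,38,0] → ·  [on edge]
    (7,6)@(15, 13): e=[20,-6,24] → ·
    (8,6)@(17, 13): e=[2,26,10] → █
    (9,6)@(19, 13): e=[-16,58,-4] → ·
    (8,7)@(17, 15): e=[4,14,20] → █
    (9,7)@(19, 15): e=[-14,46,6] → ·
    (8,8)@(17, 17): e=[6,2,30] → █
    (9,8)@(19, 17): e=[-12,34,16] → ·
    (8,9)@(17, 19): e=[8,-10,40] → ·
  covered (5 px):
    · · · · · · · · · ·
    · · · · · · · · · ·
    · · · · · · · · · ·
    · · · · · · · · · ·
    · · · · · · · █ · ·
    · · · · · · · █ · ·
    · · · · · · · · █ ·
    · · · · · · · · █ ·
    · · · · · · · · █ ·
    · · · · · · · · · ·
    · · · · · · · · · ·
T1:
  2·area = 38
  edge (18, 20)→(13, 13): d=(-5,-7) top-left  bias=+0
  edge (13, 13)→(12, 4): d=(-1,-9) top-left  bias=+0
  edge (12, 4)→(18, 20): d=(6,16) right/bottom  bias=-1
    (6,3)@(13, 7): e=[30,6,2] → █
    (7,3)@(15, 7): e=[44,24,-30] → ·
    (6,4)@(13, 9): e=[20,4,14] → █
    (7,4)@(15, 9): e=[34,22,-18] → ·
    (6,5)@(13, 11): e=[10,2,26] → █
    (7,5)@(15, 11): e=[24,20,-6] → ·
    (6,6)@(13, 13): e=[0,0,38] → █  [on edge]
    (7,6)@(15, 13): e=[14,18,6] → █
    (8,6)@(17, 13): e=[28,36,-26] → ·
    (6,7)@(13, 15): e=[-10,-2,50] → ·
    (7,7)@(15, 15): e=[4,16,18] → █
    (8,7)@(17, 15): e=[18,34,-14] → ·
  covered (6 px):
    · · · · · · · · · ·
    · · · · · · · · · ·
    · · · · · · · · · ·
    · · · · · · █ · · ·
    · · · · · · █ · · ·
    · · · · · · █ · · ·
    · · · · · · █ █ · ·
    · · · · · · · █ · ·
    · · · · · · · · · ·
    · · · · · · · · · ·
    · · · · · · · · · ·
T2:
  2·area = 182
  edge (10, 21)→(0, 14): d=(-10,-7) top-left  bias=+0
  edge (0, 14)→(6, 0): d=(6,-14) top-left  bias=+0
  edge (6, 0)→(10, 21): d=(4,21) right/bottom  bias=-1
    (2,1)@(5, 3): e=[145,4,33] → █
    (3,1)@(7, 3): e=[159,32,-9] → ·
    (2,2)@(5, 5): e=[125,16,41] → █
    (3,2)@(7, 5): e=[139,44,-1] → ·
    (1,3)@(3, 7): e=[91,0,91] → █  [on edge]
    (3,3)@(7, 7): e=[119,56,7] → █
    (4,3)@(9, 7): e=[133,84,-35] → ·
    (1,4)@(3, 9): e=[71,12,99] → █
    (4,4)@(9, 9): e=[113,96,-27] → ·
    (1,5)@(3, 11): e=[51,24,107] → █
    (4,5)@(9, 11): e=[93,108,-19] → ·
    (0,6)@(1, 13): e=[17,8,157] → █
  covered (22 px):
    · · · · · · · · · ·
    · · █ · · · · · · ·
    · · █ · · · · · · ·
    · █ █ █ · · · · · ·
    · █ █ █ · · · · · ·
    · █ █ █ · · · · · ·
    █ █ █ █ · · · · · ·
    · █ █ █ · · · · · ·
    · · █ █ █ · · · · ·
    · · · · █ · · · · ·
    · · · · · · · · · ·
T3:
  2·area = 148  (B↔C swapped to make it positive)
  edge (2, 19)→(14, 2): d=(12,-17) top-left  bias=+0
  edge (14, 2)→(10, 20): d=(-4,18) right/bottom  bias=-1
  edge (10, 20)→(2, 19): d=(-8,-1) top-left  bias=+0
    (6,2)@(13, 5): e=[19,6,123] → █
    (7,2)@(15, 5): e=[53,-30,125] → ·
    (5,3)@(11, 7): e=[9,34,105] → █
    (6,3)@(13, 7): e=[43,-2,107] → ·
    (5,4)@(11, 9): e=[33,26,89] → █
    (6,4)@(13, 9): e=[67,-10,91] → ·
    (4,5)@(9, 11): e=[23,54,71] → █
    (6,5)@(13, 11): e=[91,-18,75] → ·
    (3,6)@(7, 13): e=[13,82,53] → █
    (6,6)@(13, 13): e=[115,-26,59] → ·
    (2,7)@(5, 15): e=[3,110,35] → █
    (6,7)@(13, 15): e=[139,-34,43] → ·
  covered (19 px):
    · · · · · · · · · ·
    · · · · · · · · · ·
    · · · · · · █ · · ·
    · · · · · █ · · · ·
    · · · · · █ · · · ·
    · · · · █ █ · · · ·
    · · · █ █ █ · · · ·
    · · █ █ █ █ · · · ·
    · · █ █ █ · · · · ·
    · █ █ █ █ · · · · ·
    · · · · · · · · · ·

Answer: [[7,4],[7,5],[8,6],[8,7],[8,8]]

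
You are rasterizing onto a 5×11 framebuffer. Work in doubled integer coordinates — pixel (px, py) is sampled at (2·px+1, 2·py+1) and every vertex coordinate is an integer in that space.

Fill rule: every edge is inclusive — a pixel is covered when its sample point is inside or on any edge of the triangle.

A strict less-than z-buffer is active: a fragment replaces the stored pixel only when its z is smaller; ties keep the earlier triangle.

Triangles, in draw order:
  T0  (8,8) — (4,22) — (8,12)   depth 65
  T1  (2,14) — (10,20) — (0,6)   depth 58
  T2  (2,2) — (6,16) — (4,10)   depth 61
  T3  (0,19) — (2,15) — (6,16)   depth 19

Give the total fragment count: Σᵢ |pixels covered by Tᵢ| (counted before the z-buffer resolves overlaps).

T0:
  2·area = 16  (B↔C swapped to make it positive)
  edge (8, 8)→(8, 12): d=(0,4) inclusive
  edge (8, 12)→(4, 22): d=(-4,10) inclusive
  edge (4, 22)→(8, 8): d=(4,-14) inclusive
    (3,6)@(7, 13): e=[4,6,6] → X
    (4,6)@(9, 13): e=[-4,-14,34] → .
    (3,7)@(7, 15): e=[4,-2,14] → .
    (2,9)@(5, 19): e=[12,2,2] → X
    (3,9)@(7, 19): e=[4,-18,30] → .
    (2,10)@(5, 21): e=[12,-6,10] → .
  covered (2 px):
    . . . . .
    . . . . .
    . . . . .
    . . . . .
    . . . . .
    . . . . .
    . . . X .
    . . . . .
    . . . . .
    . . X . .
    . . . . .
T1:
  2·area = 52  (B↔C swapped to make it positive)
  edge (2, 14)→(0, 6): d=(-2,-8) inclusive
  edge (0, 6)→(10, 20): d=(10,14) inclusive
  edge (10, 20)→(2, 14): d=(-8,-6) inclusive
    (0,4)@(1, 9): e=[2,16,34] → X
    (1,4)@(3, 9): e=[18,-12,46] → .
    (0,5)@(1, 11): e=[-2,36,18] → .
    (1,5)@(3, 11): e=[14,8,30] → X
    (2,5)@(5, 11): e=[30,-20,42] → .
    (1,6)@(3, 13): e=[10,28,14] → X
    (2,6)@(5, 13): e=[26,0,26] → X  [on edge]
    (3,6)@(7, 13): e=[42,-28,38] → .
    (1,7)@(3, 15): e=[6,48,-2] → .
    (2,7)@(5, 15): e=[22,20,10] → X
    (3,7)@(7, 15): e=[38,-8,22] → .
    (2,8)@(5, 17): e=[18,40,-6] → .
  covered (7 px):
    . . . . .
    . . . . .
    . . . . .
    . . . . .
    X . . . .
    . X . . .
    . X X . .
    . . X . .
    . . . X .
    . . . . X
    . . . . .
T2:
  2·area = 4
  edge (2, 2)→(6, 16): d=(4,14) inclusive
  edge (6, 16)→(4, 10): d=(-2,-6) inclusive
  edge (4, 10)→(2, 2): d=(-2,-8) inclusive
    (0,0)@(1, 1): e=[10,0,-6] → .  [on edge]
    (1,3)@(3, 7): e=[6,0,-2] → .  [on edge]
    (2,6)@(5, 13): e=[2,0,2] → X  [on edge]
    (3,6)@(7, 13): e=[-26,12,18] → .
    (2,7)@(5, 15): e=[10,-4,-2] → .
    (3,9)@(7, 19): e=[-2,0,6] → .  [on edge]
  covered (1 px):
    . . . . .
    . . . . .
    . . . . .
    . . . . .
    . . . . .
    . . . . .
    . . X . .
    . . . . .
    . . . . .
    . . . . .
    . . . . .
T3:
  2·area = 18
  edge (0, 19)→(2, 15): d=(2,-4) inclusive
  edge (2, 15)→(6, 16): d=(4,1) inclusive
  edge (6, 16)→(0, 19): d=(-6,3) inclusive
    (4,0)@(9, 1): e=[0,-63,81] → .  [on edge]
    (3,2)@(7, 5): e=[0,-45,63] → .  [on edge]
    (2,4)@(5, 9): e=[0,-27,45] → .  [on edge]
    (1,6)@(3, 13): e=[0,-9,27] → .  [on edge]
    (0,8)@(1, 17): e=[0,9,9] → X  [on edge]
    (1,8)@(3, 17): e=[8,7,3] → X
    (2,8)@(5, 17): e=[16,5,-3] → .
    (0,9)@(1, 19): e=[4,17,-3] → .
    (1,9)@(3, 19): e=[12,15,-9] → .
  covered (2 px):
    . . . . .
    . . . . .
    . . . . .
    . . . . .
    . . . . .
    . . . . .
    . . . . .
    . . . . .
    X X . . .
    . . . . .
    . . . . .

Final: 12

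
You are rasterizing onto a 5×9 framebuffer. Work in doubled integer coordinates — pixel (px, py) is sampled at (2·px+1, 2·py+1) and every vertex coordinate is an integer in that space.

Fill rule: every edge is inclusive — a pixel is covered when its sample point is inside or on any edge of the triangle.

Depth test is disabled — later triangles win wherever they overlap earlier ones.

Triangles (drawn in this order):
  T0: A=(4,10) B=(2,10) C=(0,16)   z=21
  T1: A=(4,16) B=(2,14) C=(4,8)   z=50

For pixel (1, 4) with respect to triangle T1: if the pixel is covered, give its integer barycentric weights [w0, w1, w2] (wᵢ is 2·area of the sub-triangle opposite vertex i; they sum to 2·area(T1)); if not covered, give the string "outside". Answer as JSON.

T0:
  2·area = 12  (B↔C swapped to make it positive)
  edge (4, 10)→(0, 16): d=(-4,6) inclusive
  edge (0, 16)→(2, 10): d=(2,-6) inclusive
  edge (2, 10)→(4, 10): d=(2,0) inclusive
    (2,0)@(5, 1): e=[30,0,-18] → .  [on edge]
    (1,3)@(3, 7): e=[18,0,-6] → .  [on edge]
    (1,5)@(3, 11): e=[2,8,2] → X
    (2,5)@(5, 11): e=[-10,20,2] → .
    (0,6)@(1, 13): e=[6,0,6] → X  [on edge]
    (1,6)@(3, 13): e=[-6,12,6] → .
    (0,7)@(1, 15): e=[-2,4,10] → .
  covered (2 px):
    . . . . .
    . . . . .
    . . . . .
    . . . . .
    . . . . .
    . X . . .
    X . . . .
    . . . . .
    . . . . .
T1:
  2·area = 16
  edge (4, 16)→(2, 14): d=(-2,-2) inclusive
  edge (2, 14)→(4, 8): d=(2,-6) inclusive
  edge (4, 8)→(4, 16): d=(0,8) inclusive
    (2,2)@(5, 5): e=[24,0,-8] → .  [on edge]
    (1,5)@(3, 11): e=[8,0,8] → X  [on edge]
    (2,5)@(5, 11): e=[12,12,-8] → .
    (0,6)@(1, 13): e=[0,-8,24] → .  [on edge]
    (1,6)@(3, 13): e=[4,4,8] → X
    (2,6)@(5, 13): e=[8,16,-8] → .
    (1,7)@(3, 15): e=[0,8,8] → X  [on edge]
    (2,7)@(5, 15): e=[4,20,-8] → .
    (0,8)@(1, 17): e=[-8,0,24] → .  [on edge]
    (1,8)@(3, 17): e=[-4,12,8] → .
    (2,8)@(5, 17): e=[0,24,-8] → .  [on edge]
  covered (3 px):
    . . . . .
    . . . . .
    . . . . .
    . . . . .
    . . . . .
    . X . . .
    . X . . .
    . X . . .
    . . . . .

Final: "outside"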